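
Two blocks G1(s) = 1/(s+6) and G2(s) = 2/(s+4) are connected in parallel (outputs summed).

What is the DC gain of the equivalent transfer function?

Parallel: G_eq = G1 + G2. DC gain = G1(0) + G2(0) = 1/6 + 2/4 = 0.1667 + 0.5 = 0.6667.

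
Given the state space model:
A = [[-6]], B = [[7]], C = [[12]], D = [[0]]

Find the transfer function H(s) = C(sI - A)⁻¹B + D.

(sI - A)⁻¹ = 1/(s + 6). H(s) = 12 × 7/(s + 6) + 0 = 84/(s + 6).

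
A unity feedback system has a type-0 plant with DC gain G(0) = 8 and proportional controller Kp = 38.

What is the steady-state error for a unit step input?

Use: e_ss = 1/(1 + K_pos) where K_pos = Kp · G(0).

K_pos = Kp · G(0) = 38 × 8 = 304. e_ss = 1/(1 + 304) = 0.0033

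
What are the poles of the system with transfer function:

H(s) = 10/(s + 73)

Pole is where denominator = 0: s + 73 = 0, so s = -73.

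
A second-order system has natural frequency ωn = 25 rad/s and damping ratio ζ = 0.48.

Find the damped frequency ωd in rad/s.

ωd = ωn√(1 - ζ²) = 25√(1 - 0.48²) = 21.93 rad/s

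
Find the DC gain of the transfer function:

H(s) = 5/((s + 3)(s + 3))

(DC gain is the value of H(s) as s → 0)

DC gain = H(0) = 5/(3 × 3) = 5/9 = 0.5556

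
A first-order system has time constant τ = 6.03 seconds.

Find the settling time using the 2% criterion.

For first-order system, 2% settling time ≈ 4τ = 4 × 6.03 = 24.12 s.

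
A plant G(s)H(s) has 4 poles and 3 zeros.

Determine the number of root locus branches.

Root locus has n branches where n = number of poles = 4.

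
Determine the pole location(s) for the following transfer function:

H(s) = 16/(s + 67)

Pole is where denominator = 0: s + 67 = 0, so s = -67.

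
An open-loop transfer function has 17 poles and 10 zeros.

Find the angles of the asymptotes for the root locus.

n - m = 17 - 10 = 7. Angles: θk = (2k + 1)·180°/7 = 25.71°, 77.14°, 128.57°, 180°, 231.43°, 282.86°, 334.29°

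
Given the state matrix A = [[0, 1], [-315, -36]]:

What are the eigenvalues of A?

det(A - λI) = λ² - (-36)λ + 315 = (λ - (-15))(λ - (-21)). Eigenvalues: -15, -21.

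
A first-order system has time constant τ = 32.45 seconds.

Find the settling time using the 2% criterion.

For first-order system, 2% settling time ≈ 4τ = 4 × 32.45 = 129.8 s.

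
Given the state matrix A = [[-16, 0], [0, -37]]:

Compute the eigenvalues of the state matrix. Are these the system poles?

For diagonal matrix, eigenvalues are diagonal entries: λ₁ = -16, λ₂ = -37. Eigenvalues of A = system poles.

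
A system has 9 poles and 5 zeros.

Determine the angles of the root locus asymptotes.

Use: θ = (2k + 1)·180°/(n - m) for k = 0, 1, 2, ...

n - m = 9 - 5 = 4. Angles: θk = (2k + 1)·180°/4 = 45°, 135°, 225°, 315°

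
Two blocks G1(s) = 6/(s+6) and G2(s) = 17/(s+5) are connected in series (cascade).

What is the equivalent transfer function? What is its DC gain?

Series: multiply transfer functions. G_eq = 6/(s+6) × 17/(s+5) = 102/((s+6)(s+5)). DC gain = 102/(6×5) = 3.4.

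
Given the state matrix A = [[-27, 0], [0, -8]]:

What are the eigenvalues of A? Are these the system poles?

For diagonal matrix, eigenvalues are diagonal entries: λ₁ = -27, λ₂ = -8. Eigenvalues of A = system poles.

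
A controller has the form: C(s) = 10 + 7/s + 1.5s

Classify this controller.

This is a Proportional-Integral-Derivative (PID) controller.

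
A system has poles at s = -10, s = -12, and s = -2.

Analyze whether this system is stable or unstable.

All poles are in the left half-plane. System is stable.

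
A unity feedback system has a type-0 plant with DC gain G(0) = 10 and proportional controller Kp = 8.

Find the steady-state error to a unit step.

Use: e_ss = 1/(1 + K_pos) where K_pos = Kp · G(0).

K_pos = Kp · G(0) = 8 × 10 = 80. e_ss = 1/(1 + 80) = 0.0123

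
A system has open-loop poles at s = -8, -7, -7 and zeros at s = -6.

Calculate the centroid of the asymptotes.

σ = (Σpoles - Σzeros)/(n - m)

σ = (Σpoles - Σzeros)/(n - m) = (-22 - (-6))/(3 - 1) = -16/2 = -8.0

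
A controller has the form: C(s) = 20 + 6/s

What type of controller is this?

This is a Proportional-Integral (PI) controller.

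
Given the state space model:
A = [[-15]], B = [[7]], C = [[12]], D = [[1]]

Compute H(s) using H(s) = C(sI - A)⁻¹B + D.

(sI - A)⁻¹ = 1/(s + 15). H(s) = 12×7/(s + 15) + 1 = (s + 99)/(s + 15).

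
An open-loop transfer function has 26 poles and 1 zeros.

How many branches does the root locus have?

Root locus has n branches where n = number of poles = 26.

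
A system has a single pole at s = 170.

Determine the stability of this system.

Pole at s = 170 is in the right half-plane. Unstable.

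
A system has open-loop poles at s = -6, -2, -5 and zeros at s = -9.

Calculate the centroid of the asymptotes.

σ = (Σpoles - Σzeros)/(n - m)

σ = (Σpoles - Σzeros)/(n - m) = (-13 - (-9))/(3 - 1) = -4/2 = -2.0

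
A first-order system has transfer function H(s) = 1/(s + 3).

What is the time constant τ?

For H(s) = 1/(s + 1/τ), the pole is at -1/τ = -3, so τ = 1/3 = 0.3333 s.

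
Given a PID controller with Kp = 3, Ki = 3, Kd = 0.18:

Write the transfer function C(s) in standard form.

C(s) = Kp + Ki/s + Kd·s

Substituting values: C(s) = 3 + 3/s + 0.18s = (0.18s² + 3s + 3)/s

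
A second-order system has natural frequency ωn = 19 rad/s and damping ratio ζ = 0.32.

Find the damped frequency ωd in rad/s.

ωd = ωn√(1 - ζ²) = 19√(1 - 0.32²) = 18.0 rad/s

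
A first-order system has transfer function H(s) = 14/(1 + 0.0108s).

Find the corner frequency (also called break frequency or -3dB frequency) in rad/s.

Corner frequency = 1/τ = 1/0.0108 = 92.593 rad/s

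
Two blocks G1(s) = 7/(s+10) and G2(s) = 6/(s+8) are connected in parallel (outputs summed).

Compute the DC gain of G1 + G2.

Parallel: G_eq = G1 + G2. DC gain = G1(0) + G2(0) = 7/10 + 6/8 = 0.7 + 0.75 = 1.45.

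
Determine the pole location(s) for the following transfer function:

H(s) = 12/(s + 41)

Pole is where denominator = 0: s + 41 = 0, so s = -41.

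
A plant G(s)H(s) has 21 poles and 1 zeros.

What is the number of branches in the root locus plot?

Root locus has n branches where n = number of poles = 21.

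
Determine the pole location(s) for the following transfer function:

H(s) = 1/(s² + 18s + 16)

Discriminant = 18² - 4×1×16 = 324 - 64 = 260 > 0, so two distinct real poles. Using quadratic formula: s = (-18 ± √260)/(2×1) = (-18 ± √260)/2, with √260 ≈ 16.1245. s₁ ≈ -0.9377, s₂ ≈ -17.0623. Poles: s₁ = -0.9377, s₂ = -17.0623.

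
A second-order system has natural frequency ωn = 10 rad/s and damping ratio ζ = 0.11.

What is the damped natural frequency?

ωd = ωn√(1 - ζ²) = 10√(1 - 0.11²) = 9.94 rad/s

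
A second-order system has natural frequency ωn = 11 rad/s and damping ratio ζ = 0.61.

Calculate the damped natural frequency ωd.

ωd = ωn√(1 - ζ²) = 11√(1 - 0.61²) = 8.72 rad/s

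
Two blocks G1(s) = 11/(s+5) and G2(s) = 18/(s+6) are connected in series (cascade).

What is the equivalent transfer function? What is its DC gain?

Series: multiply transfer functions. G_eq = 11/(s+5) × 18/(s+6) = 198/((s+5)(s+6)). DC gain = 198/(5×6) = 6.6.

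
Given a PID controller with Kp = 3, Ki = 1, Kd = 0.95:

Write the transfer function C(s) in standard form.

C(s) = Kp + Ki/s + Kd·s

Substituting values: C(s) = 3 + 1/s + 0.95s = (0.95s² + 3s + 1)/s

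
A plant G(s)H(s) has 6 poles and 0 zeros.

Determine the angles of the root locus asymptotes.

n - m = 6 - 0 = 6. Angles: θk = (2k + 1)·180°/6 = 30°, 90°, 150°, 210°, 270°, 330°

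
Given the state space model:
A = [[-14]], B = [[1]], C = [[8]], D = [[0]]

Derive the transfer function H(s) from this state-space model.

(sI - A)⁻¹ = 1/(s + 14). H(s) = 8 × 1/(s + 14) + 0 = 8/(s + 14).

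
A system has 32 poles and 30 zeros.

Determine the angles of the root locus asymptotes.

n - m = 32 - 30 = 2. Angles: θk = (2k + 1)·180°/2 = 90°, 270°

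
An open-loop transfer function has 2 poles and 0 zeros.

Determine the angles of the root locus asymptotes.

n - m = 2 - 0 = 2. Angles: θk = (2k + 1)·180°/2 = 90°, 270°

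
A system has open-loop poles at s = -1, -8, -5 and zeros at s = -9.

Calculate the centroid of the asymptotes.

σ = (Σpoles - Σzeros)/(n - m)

σ = (Σpoles - Σzeros)/(n - m) = (-14 - (-9))/(3 - 1) = -5/2 = -2.5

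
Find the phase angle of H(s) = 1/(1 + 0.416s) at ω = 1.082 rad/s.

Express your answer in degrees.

Phase = -arctan(ωτ) = -arctan(1.082 × 0.416) = -24.2°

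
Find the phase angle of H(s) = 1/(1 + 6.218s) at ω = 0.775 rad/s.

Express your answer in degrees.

Phase = -arctan(ωτ) = -arctan(0.775 × 6.218) = -78.3°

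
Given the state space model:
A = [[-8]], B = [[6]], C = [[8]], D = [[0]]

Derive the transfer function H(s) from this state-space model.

(sI - A)⁻¹ = 1/(s + 8). H(s) = 8 × 6/(s + 8) + 0 = 48/(s + 8).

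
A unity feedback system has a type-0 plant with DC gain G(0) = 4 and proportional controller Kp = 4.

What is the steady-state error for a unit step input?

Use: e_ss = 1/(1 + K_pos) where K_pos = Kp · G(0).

K_pos = Kp · G(0) = 4 × 4 = 16. e_ss = 1/(1 + 16) = 0.0588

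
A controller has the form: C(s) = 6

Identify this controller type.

This is a Proportional (P) controller.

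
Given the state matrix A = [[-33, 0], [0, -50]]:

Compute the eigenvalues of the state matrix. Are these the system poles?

For diagonal matrix, eigenvalues are diagonal entries: λ₁ = -33, λ₂ = -50. Eigenvalues of A = system poles.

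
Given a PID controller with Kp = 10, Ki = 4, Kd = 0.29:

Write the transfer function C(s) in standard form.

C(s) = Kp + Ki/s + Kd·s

Substituting values: C(s) = 10 + 4/s + 0.29s = (0.29s² + 10s + 4)/s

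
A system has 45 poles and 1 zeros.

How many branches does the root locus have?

Root locus has n branches where n = number of poles = 45.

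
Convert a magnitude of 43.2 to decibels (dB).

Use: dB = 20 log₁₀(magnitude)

dB = 20 log₁₀(43.2) = 32.7 dB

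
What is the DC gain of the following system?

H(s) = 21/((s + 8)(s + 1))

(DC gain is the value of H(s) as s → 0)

DC gain = H(0) = 21/(8 × 1) = 21/8 = 2.625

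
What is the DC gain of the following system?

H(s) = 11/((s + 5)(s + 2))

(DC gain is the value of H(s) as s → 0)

DC gain = H(0) = 11/(5 × 2) = 11/10 = 1.1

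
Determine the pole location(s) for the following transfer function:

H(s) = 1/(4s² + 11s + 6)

Discriminant = 11² - 4×4×6 = 121 - 96 = 25 > 0, so two distinct real poles. Using quadratic formula: s = (-11 ± √25)/(2×4) = (-11 ± √25)/8, with √25 = 5. s₁ = -6/8 = -0.75, s₂ = -16/8 = -2. Poles: s₁ = -0.75, s₂ = -2.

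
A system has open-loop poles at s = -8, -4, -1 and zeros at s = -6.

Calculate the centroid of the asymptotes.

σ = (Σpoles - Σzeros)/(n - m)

σ = (Σpoles - Σzeros)/(n - m) = (-13 - (-6))/(3 - 1) = -7/2 = -3.5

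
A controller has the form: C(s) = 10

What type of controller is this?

This is a Proportional (P) controller.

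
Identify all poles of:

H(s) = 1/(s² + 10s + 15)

Discriminant = 10² - 4×1×15 = 100 - 60 = 40 > 0, so two distinct real poles. Using quadratic formula: s = (-10 ± √40)/(2×1) = (-10 ± √40)/2, with √40 ≈ 6.3246. s₁ ≈ -1.8377, s₂ ≈ -8.1623. Poles: s₁ = -1.8377, s₂ = -8.1623.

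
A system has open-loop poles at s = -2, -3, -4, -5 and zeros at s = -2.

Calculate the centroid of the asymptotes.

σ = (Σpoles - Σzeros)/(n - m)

σ = (Σpoles - Σzeros)/(n - m) = (-14 - (-2))/(4 - 1) = -12/3 = -4.0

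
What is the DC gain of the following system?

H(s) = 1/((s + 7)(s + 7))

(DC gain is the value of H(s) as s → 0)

DC gain = H(0) = 1/(7 × 7) = 1/49 = 0.0204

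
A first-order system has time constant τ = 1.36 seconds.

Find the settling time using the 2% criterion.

For first-order system, 2% settling time ≈ 4τ = 4 × 1.36 = 5.44 s.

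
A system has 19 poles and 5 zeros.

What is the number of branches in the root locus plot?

Root locus has n branches where n = number of poles = 19.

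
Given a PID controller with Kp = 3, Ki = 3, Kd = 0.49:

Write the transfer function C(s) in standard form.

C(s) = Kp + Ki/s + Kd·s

Substituting values: C(s) = 3 + 3/s + 0.49s = (0.49s² + 3s + 3)/s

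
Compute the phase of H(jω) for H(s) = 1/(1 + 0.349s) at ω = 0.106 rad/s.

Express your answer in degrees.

Phase = -arctan(ωτ) = -arctan(0.106 × 0.349) = -2.1°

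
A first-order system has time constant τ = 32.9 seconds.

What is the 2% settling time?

For first-order system, 2% settling time ≈ 4τ = 4 × 32.9 = 131.6 s.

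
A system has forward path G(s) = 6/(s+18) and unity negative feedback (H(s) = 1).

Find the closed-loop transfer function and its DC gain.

T(s) = G/(1+GH) = [6/(s+18)] / [1 + 6/(s+18)] = 6/(s+18+6) = 6/(s+24). DC gain = 6/24 = 0.25.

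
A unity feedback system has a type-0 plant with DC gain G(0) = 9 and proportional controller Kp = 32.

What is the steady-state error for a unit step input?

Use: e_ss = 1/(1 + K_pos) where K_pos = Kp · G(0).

K_pos = Kp · G(0) = 32 × 9 = 288. e_ss = 1/(1 + 288) = 0.0035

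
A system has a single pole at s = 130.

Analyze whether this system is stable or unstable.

Pole at s = 130 is in the right half-plane. Unstable.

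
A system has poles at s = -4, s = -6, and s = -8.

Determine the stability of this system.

All poles are in the left half-plane. System is stable.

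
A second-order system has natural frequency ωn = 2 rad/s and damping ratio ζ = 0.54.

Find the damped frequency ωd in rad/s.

ωd = ωn√(1 - ζ²) = 2√(1 - 0.54²) = 1.68 rad/s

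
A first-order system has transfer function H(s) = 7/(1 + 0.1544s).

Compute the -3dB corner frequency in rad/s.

Corner frequency = 1/τ = 1/0.1544 = 6.477 rad/s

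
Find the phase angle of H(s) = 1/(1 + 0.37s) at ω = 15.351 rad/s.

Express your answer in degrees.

Phase = -arctan(ωτ) = -arctan(15.351 × 0.37) = -80.0°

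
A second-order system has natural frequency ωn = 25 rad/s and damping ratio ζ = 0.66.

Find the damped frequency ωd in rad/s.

ωd = ωn√(1 - ζ²) = 25√(1 - 0.66²) = 18.78 rad/s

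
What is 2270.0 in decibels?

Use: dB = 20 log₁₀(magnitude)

dB = 20 log₁₀(2270.0) = 67.1 dB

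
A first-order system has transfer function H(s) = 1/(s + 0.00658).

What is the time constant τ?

For H(s) = 1/(s + 1/τ), the pole is at -1/τ = -0.00658, so τ = 1/0.00658 = 152 s.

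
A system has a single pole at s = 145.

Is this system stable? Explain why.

Pole at s = 145 is in the right half-plane. Unstable.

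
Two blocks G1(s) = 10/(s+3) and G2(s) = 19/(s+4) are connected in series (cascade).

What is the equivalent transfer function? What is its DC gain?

Series: multiply transfer functions. G_eq = 10/(s+3) × 19/(s+4) = 190/((s+3)(s+4)). DC gain = 190/(3×4) = 15.8333.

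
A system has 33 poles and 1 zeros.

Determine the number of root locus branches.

Root locus has n branches where n = number of poles = 33.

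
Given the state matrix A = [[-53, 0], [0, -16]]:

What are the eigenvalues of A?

For diagonal matrix, eigenvalues are diagonal entries: λ₁ = -53, λ₂ = -16.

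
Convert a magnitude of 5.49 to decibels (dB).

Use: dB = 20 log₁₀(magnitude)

dB = 20 log₁₀(5.49) = 14.8 dB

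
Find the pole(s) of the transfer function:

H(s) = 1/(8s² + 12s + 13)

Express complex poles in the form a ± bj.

Discriminant = 12² - 4×8×13 = 144 - 416 = -272 < 0, so the poles are a complex conjugate pair s = (-12 ± j√272)/(2×8). Real part = -12/(2×8) = -12/16 = -0.75; imaginary part = ±√272/(2×8) ≈ 1.0308. Poles: s = -0.75 ± 1.0308j.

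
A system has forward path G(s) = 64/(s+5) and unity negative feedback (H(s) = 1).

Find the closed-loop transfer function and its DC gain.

T(s) = G/(1+GH) = [64/(s+5)] / [1 + 64/(s+5)] = 64/(s+5+64) = 64/(s+69). DC gain = 64/69 = 0.9275.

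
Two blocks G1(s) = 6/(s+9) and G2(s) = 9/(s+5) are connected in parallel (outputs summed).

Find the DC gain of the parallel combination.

Parallel: G_eq = G1 + G2. DC gain = G1(0) + G2(0) = 6/9 + 9/5 = 0.6667 + 1.8 = 2.4667.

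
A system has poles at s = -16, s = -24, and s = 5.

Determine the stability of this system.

Pole(s) at s = 5 are not in the left half-plane. System is unstable.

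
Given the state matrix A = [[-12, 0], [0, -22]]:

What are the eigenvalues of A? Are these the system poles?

For diagonal matrix, eigenvalues are diagonal entries: λ₁ = -12, λ₂ = -22. Eigenvalues of A = system poles.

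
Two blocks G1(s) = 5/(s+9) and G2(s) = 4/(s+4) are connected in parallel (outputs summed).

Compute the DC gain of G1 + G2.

Parallel: G_eq = G1 + G2. DC gain = G1(0) + G2(0) = 5/9 + 4/4 = 0.5556 + 1 = 1.5556.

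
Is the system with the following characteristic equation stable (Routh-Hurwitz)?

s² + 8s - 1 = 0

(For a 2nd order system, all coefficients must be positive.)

Coefficients: 1, 8, -1. c=-1 not positive, so system is unstable.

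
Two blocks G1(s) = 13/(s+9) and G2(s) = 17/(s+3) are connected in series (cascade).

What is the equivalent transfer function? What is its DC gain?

Series: multiply transfer functions. G_eq = 13/(s+9) × 17/(s+3) = 221/((s+9)(s+3)). DC gain = 221/(9×3) = 8.1852.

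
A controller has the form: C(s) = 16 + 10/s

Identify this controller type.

This is a Proportional-Integral (PI) controller.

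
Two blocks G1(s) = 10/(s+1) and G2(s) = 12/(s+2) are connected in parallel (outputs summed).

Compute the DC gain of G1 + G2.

Parallel: G_eq = G1 + G2. DC gain = G1(0) + G2(0) = 10/1 + 12/2 = 10 + 6 = 16.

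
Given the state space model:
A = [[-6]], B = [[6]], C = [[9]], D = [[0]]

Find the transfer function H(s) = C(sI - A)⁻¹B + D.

(sI - A)⁻¹ = 1/(s + 6). H(s) = 9 × 6/(s + 6) + 0 = 54/(s + 6).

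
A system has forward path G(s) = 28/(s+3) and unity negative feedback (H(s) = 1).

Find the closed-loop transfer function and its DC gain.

T(s) = G/(1+GH) = [28/(s+3)] / [1 + 28/(s+3)] = 28/(s+3+28) = 28/(s+31). DC gain = 28/31 = 0.9032.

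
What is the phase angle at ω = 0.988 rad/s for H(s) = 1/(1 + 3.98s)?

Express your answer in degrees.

Phase = -arctan(ωτ) = -arctan(0.988 × 3.98) = -75.7°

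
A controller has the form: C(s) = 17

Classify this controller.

This is a Proportional (P) controller.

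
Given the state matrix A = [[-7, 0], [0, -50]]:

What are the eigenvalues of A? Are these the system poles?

For diagonal matrix, eigenvalues are diagonal entries: λ₁ = -7, λ₂ = -50. Eigenvalues of A = system poles.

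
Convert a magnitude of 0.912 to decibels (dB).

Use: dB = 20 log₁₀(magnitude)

dB = 20 log₁₀(0.912) = -0.8 dB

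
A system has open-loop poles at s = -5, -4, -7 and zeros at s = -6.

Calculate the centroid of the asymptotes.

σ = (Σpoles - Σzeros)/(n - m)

σ = (Σpoles - Σzeros)/(n - m) = (-16 - (-6))/(3 - 1) = -10/2 = -5.0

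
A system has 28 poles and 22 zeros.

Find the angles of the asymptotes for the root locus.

n - m = 28 - 22 = 6. Angles: θk = (2k + 1)·180°/6 = 30°, 90°, 150°, 210°, 270°, 330°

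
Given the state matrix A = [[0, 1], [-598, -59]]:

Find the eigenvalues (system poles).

det(A - λI) = λ² - (-59)λ + 598 = (λ - (-46))(λ - (-13)). Eigenvalues: -46, -13.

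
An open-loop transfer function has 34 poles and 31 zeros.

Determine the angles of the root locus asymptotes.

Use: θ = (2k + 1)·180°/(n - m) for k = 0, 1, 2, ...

n - m = 34 - 31 = 3. Angles: θk = (2k + 1)·180°/3 = 60°, 180°, 300°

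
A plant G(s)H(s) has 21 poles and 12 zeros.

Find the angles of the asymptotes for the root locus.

n - m = 21 - 12 = 9. Angles: θk = (2k + 1)·180°/9 = 20°, 60°, 100°, 140°, 180°, 220°, 260°, 300°, 340°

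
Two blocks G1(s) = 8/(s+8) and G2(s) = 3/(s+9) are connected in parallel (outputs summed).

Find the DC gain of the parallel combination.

Parallel: G_eq = G1 + G2. DC gain = G1(0) + G2(0) = 8/8 + 3/9 = 1 + 0.3333 = 1.3333.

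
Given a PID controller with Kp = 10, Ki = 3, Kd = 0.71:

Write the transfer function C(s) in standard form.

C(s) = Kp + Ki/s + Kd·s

Substituting values: C(s) = 10 + 3/s + 0.71s = (0.71s² + 10s + 3)/s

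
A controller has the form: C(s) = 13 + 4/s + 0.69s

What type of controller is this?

This is a Proportional-Integral-Derivative (PID) controller.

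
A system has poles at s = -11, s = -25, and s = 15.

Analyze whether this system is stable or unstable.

Pole(s) at s = 15 are not in the left half-plane. System is unstable.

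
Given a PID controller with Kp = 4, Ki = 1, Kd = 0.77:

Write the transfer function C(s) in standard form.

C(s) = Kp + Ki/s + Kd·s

Substituting values: C(s) = 4 + 1/s + 0.77s = (0.77s² + 4s + 1)/s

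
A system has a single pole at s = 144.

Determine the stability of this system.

Pole at s = 144 is in the right half-plane. Unstable.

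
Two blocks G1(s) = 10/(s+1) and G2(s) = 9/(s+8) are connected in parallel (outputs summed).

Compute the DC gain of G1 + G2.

Parallel: G_eq = G1 + G2. DC gain = G1(0) + G2(0) = 10/1 + 9/8 = 10 + 1.125 = 11.125.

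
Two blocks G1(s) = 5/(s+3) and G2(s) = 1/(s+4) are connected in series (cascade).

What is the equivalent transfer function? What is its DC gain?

Series: multiply transfer functions. G_eq = 5/(s+3) × 1/(s+4) = 5/((s+3)(s+4)). DC gain = 5/(3×4) = 0.4167.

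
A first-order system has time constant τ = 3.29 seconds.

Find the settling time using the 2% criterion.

For first-order system, 2% settling time ≈ 4τ = 4 × 3.29 = 13.16 s.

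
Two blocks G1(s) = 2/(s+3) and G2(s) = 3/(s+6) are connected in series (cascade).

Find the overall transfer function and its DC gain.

Series: multiply transfer functions. G_eq = 2/(s+3) × 3/(s+6) = 6/((s+3)(s+6)). DC gain = 6/(3×6) = 0.3333.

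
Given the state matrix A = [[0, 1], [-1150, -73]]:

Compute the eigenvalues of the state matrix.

det(A - λI) = λ² - (-73)λ + 1150 = (λ - (-50))(λ - (-23)). Eigenvalues: -50, -23.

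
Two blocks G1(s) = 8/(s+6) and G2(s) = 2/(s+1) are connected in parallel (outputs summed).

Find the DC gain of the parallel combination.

Parallel: G_eq = G1 + G2. DC gain = G1(0) + G2(0) = 8/6 + 2/1 = 1.3333 + 2 = 3.3333.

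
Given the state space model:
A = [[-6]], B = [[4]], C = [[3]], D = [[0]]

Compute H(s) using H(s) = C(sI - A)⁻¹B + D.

(sI - A)⁻¹ = 1/(s + 6). H(s) = 3 × 4/(s + 6) + 0 = 12/(s + 6).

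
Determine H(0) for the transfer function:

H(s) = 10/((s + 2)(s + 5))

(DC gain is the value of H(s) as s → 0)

DC gain = H(0) = 10/(2 × 5) = 10/10 = 1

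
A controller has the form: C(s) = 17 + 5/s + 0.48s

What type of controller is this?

This is a Proportional-Integral-Derivative (PID) controller.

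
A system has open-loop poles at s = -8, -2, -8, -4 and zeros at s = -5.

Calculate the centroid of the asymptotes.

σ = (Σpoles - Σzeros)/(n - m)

σ = (Σpoles - Σzeros)/(n - m) = (-22 - (-5))/(4 - 1) = -17/3 = -5.67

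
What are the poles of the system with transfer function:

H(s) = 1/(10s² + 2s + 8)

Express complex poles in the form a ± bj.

Discriminant = 2² - 4×10×8 = 4 - 320 = -316 < 0, so the poles are a complex conjugate pair s = (-2 ± j√316)/(2×10). Real part = -2/(2×10) = -2/20 = -0.1; imaginary part = ±√316/(2×10) ≈ 0.8888. Poles: s = -0.1 ± 0.8888j.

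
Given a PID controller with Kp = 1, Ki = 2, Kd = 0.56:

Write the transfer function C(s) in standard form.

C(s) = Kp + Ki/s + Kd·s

Substituting values: C(s) = 1 + 2/s + 0.56s = (0.56s² + s + 2)/s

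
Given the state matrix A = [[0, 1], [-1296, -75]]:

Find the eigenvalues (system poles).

det(A - λI) = λ² - (-75)λ + 1296 = (λ - (-27))(λ - (-48)). Eigenvalues: -27, -48.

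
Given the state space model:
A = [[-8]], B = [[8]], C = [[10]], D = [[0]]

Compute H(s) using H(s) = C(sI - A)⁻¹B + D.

(sI - A)⁻¹ = 1/(s + 8). H(s) = 10 × 8/(s + 8) + 0 = 80/(s + 8).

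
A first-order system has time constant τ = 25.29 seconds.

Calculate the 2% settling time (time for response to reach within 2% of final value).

For first-order system, 2% settling time ≈ 4τ = 4 × 25.29 = 101.16 s.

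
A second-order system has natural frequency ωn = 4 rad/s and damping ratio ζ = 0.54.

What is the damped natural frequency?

ωd = ωn√(1 - ζ²) = 4√(1 - 0.54²) = 3.37 rad/s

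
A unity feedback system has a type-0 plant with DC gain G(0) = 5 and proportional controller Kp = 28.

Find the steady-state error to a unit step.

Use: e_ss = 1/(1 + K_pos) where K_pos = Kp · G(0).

K_pos = Kp · G(0) = 28 × 5 = 140. e_ss = 1/(1 + 140) = 0.0071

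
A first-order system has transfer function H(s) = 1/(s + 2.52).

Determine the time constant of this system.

For H(s) = 1/(s + 1/τ), the pole is at -1/τ = -2.52, so τ = 1/2.52 = 0.3968 s.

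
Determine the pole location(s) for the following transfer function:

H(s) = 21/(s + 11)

Pole is where denominator = 0: s + 11 = 0, so s = -11.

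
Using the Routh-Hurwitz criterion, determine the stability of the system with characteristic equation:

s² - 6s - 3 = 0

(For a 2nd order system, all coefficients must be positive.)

Coefficients: 1, -6, -3. b=-6, c=-3 not positive, so system is unstable.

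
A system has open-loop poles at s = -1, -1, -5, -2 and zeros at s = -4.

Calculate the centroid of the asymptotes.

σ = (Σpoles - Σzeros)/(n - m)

σ = (Σpoles - Σzeros)/(n - m) = (-9 - (-4))/(4 - 1) = -5/3 = -1.67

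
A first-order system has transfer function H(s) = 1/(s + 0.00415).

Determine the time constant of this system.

For H(s) = 1/(s + 1/τ), the pole is at -1/τ = -0.00415, so τ = 1/0.00415 = 241 s.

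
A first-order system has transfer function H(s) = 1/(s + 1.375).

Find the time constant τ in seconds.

For H(s) = 1/(s + 1/τ), the pole is at -1/τ = -1.375, so τ = 1/1.375 = 0.7273 s.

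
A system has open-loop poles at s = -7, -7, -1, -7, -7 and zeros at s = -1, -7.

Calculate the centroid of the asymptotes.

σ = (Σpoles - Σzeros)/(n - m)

σ = (Σpoles - Σzeros)/(n - m) = (-29 - (-8))/(5 - 2) = -21/3 = -7.0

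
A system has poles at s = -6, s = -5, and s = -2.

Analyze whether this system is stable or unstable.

All poles are in the left half-plane. System is stable.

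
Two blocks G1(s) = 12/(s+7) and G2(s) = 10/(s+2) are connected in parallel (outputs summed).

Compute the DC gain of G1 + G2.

Parallel: G_eq = G1 + G2. DC gain = G1(0) + G2(0) = 12/7 + 10/2 = 1.7143 + 5 = 6.7143.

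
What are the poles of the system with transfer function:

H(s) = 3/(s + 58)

Pole is where denominator = 0: s + 58 = 0, so s = -58.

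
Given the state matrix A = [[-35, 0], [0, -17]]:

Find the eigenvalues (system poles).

For diagonal matrix, eigenvalues are diagonal entries: λ₁ = -35, λ₂ = -17.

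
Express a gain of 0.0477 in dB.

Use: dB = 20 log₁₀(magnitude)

dB = 20 log₁₀(0.0477) = -26.4 dB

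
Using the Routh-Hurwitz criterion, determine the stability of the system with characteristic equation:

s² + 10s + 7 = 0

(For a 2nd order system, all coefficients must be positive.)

Coefficients: 1, 10, 7. All positive, so system is stable.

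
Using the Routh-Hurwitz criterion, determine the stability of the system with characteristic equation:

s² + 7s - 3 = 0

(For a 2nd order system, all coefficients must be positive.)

Coefficients: 1, 7, -3. c=-3 not positive, so system is unstable.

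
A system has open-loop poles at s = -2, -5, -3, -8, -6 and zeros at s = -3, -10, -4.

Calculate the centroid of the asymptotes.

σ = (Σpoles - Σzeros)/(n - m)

σ = (Σpoles - Σzeros)/(n - m) = (-24 - (-17))/(5 - 3) = -7/2 = -3.5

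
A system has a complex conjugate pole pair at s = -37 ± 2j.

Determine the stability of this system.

Real part of poles is -37 (< 0, left half-plane). Stable.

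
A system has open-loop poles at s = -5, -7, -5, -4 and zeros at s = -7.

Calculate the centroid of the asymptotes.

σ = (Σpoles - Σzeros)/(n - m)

σ = (Σpoles - Σzeros)/(n - m) = (-21 - (-7))/(4 - 1) = -14/3 = -4.67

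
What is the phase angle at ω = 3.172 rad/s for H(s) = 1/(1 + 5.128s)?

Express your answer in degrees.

Phase = -arctan(ωτ) = -arctan(3.172 × 5.128) = -86.5°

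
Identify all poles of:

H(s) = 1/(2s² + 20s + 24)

Discriminant = 20² - 4×2×24 = 400 - 192 = 208 > 0, so two distinct real poles. Using quadratic formula: s = (-20 ± √208)/(2×2) = (-20 ± √208)/4, with √208 ≈ 14.4222. s₁ ≈ -1.3944, s₂ ≈ -8.6056. Poles: s₁ = -1.3944, s₂ = -8.6056.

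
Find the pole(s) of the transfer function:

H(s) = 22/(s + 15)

Pole is where denominator = 0: s + 15 = 0, so s = -15.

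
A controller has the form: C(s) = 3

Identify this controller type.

This is a Proportional (P) controller.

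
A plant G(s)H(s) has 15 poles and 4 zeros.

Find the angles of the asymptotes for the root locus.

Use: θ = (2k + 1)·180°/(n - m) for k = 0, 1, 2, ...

n - m = 15 - 4 = 11. Angles: θk = (2k + 1)·180°/11 = 16.36°, 49.09°, 81.82°, 114.55°, 147.27°, 180°, 212.73°, 245.45°, 278.18°, 310.91°, 343.64°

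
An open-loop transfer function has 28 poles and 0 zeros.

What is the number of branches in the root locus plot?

Root locus has n branches where n = number of poles = 28.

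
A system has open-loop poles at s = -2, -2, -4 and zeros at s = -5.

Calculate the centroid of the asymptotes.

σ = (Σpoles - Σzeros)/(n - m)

σ = (Σpoles - Σzeros)/(n - m) = (-8 - (-5))/(3 - 1) = -3/2 = -1.5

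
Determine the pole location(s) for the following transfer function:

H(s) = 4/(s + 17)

Pole is where denominator = 0: s + 17 = 0, so s = -17.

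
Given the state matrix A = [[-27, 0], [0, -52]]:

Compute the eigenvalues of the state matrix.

For diagonal matrix, eigenvalues are diagonal entries: λ₁ = -27, λ₂ = -52.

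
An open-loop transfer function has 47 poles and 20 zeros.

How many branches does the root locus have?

Root locus has n branches where n = number of poles = 47.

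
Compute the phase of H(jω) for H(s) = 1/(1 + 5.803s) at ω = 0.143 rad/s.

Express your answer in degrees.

Phase = -arctan(ωτ) = -arctan(0.143 × 5.803) = -39.7°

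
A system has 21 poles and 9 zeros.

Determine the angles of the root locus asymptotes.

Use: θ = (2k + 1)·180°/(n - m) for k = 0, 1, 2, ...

n - m = 21 - 9 = 12. Angles: θk = (2k + 1)·180°/12 = 15°, 45°, 75°, 105°, 135°, 165°, 195°, 225°, 255°, 285°, 315°, 345°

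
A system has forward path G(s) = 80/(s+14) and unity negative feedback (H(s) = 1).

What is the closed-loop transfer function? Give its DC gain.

T(s) = G/(1+GH) = [80/(s+14)] / [1 + 80/(s+14)] = 80/(s+14+80) = 80/(s+94). DC gain = 80/94 = 0.8511.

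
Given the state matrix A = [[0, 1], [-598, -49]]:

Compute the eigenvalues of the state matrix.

det(A - λI) = λ² - (-49)λ + 598 = (λ - (-26))(λ - (-23)). Eigenvalues: -26, -23.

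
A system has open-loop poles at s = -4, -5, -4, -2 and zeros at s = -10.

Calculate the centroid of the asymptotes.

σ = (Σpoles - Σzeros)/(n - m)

σ = (Σpoles - Σzeros)/(n - m) = (-15 - (-10))/(4 - 1) = -5/3 = -1.67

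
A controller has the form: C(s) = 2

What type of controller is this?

This is a Proportional (P) controller.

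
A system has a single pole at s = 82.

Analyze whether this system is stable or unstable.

Pole at s = 82 is in the right half-plane. Unstable.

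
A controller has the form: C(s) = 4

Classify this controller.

This is a Proportional (P) controller.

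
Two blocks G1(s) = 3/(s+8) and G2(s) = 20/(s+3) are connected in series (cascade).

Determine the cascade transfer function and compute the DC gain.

Series: multiply transfer functions. G_eq = 3/(s+8) × 20/(s+3) = 60/((s+8)(s+3)). DC gain = 60/(8×3) = 2.5.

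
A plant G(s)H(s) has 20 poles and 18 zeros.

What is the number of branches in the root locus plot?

Root locus has n branches where n = number of poles = 20.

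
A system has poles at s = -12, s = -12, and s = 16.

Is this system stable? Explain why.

Pole(s) at s = 16 are not in the left half-plane. System is unstable.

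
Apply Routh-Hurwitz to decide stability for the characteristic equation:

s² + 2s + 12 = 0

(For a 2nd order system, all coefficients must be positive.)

Coefficients: 1, 2, 12. All positive, so system is stable.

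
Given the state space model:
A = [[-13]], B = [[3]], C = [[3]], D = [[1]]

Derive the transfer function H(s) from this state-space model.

(sI - A)⁻¹ = 1/(s + 13). H(s) = 3×3/(s + 13) + 1 = (s + 22)/(s + 13).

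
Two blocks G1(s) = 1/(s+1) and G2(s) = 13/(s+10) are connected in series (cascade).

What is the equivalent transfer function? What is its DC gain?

Series: multiply transfer functions. G_eq = 1/(s+1) × 13/(s+10) = 13/((s+1)(s+10)). DC gain = 13/(1×10) = 1.3.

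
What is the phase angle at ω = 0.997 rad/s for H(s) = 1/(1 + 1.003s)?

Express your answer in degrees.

Phase = -arctan(ωτ) = -arctan(0.997 × 1.003) = -45.0°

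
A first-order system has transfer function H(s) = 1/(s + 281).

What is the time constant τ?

For H(s) = 1/(s + 1/τ), the pole is at -1/τ = -281, so τ = 1/281 = 0.0036 s.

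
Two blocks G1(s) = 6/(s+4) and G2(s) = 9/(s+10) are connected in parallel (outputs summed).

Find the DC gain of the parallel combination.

Parallel: G_eq = G1 + G2. DC gain = G1(0) + G2(0) = 6/4 + 9/10 = 1.5 + 0.9 = 2.4.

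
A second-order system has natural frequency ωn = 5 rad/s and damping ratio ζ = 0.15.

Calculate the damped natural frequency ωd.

ωd = ωn√(1 - ζ²) = 5√(1 - 0.15²) = 4.94 rad/s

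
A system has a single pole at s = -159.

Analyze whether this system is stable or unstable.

Pole at s = -159 is in the left half-plane. Stable.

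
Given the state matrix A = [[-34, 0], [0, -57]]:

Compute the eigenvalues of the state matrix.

For diagonal matrix, eigenvalues are diagonal entries: λ₁ = -34, λ₂ = -57.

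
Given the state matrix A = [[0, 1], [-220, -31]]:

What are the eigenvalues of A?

det(A - λI) = λ² - (-31)λ + 220 = (λ - (-11))(λ - (-20)). Eigenvalues: -11, -20.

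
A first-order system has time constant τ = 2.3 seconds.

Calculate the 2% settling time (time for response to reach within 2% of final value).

For first-order system, 2% settling time ≈ 4τ = 4 × 2.3 = 9.2 s.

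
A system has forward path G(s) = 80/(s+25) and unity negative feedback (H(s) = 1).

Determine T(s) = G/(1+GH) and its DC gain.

T(s) = G/(1+GH) = [80/(s+25)] / [1 + 80/(s+25)] = 80/(s+25+80) = 80/(s+105). DC gain = 80/105 = 0.7619.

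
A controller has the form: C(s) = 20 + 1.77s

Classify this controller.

This is a Proportional-Derivative (PD) controller.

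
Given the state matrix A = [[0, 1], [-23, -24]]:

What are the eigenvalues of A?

det(A - λI) = λ² - (-24)λ + 23 = (λ - (-23))(λ - (-1)). Eigenvalues: -23, -1.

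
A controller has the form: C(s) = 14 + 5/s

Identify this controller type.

This is a Proportional-Integral (PI) controller.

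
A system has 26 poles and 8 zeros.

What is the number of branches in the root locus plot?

Root locus has n branches where n = number of poles = 26.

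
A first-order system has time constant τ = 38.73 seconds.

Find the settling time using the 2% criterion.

For first-order system, 2% settling time ≈ 4τ = 4 × 38.73 = 154.92 s.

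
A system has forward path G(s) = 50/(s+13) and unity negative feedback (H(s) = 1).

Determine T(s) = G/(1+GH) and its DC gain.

T(s) = G/(1+GH) = [50/(s+13)] / [1 + 50/(s+13)] = 50/(s+13+50) = 50/(s+63). DC gain = 50/63 = 0.7937.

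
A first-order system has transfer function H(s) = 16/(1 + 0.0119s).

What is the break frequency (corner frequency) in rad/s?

Corner frequency = 1/τ = 1/0.0119 = 84.034 rad/s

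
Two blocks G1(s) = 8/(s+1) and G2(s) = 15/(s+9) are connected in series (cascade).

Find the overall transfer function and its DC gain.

Series: multiply transfer functions. G_eq = 8/(s+1) × 15/(s+9) = 120/((s+1)(s+9)). DC gain = 120/(1×9) = 13.3333.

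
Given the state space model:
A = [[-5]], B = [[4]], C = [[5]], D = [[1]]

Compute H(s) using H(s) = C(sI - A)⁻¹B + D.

(sI - A)⁻¹ = 1/(s + 5). H(s) = 5×4/(s + 5) + 1 = (s + 25)/(s + 5).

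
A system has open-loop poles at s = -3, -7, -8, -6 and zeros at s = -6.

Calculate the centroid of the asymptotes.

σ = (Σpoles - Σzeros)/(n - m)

σ = (Σpoles - Σzeros)/(n - m) = (-24 - (-6))/(4 - 1) = -18/3 = -6.0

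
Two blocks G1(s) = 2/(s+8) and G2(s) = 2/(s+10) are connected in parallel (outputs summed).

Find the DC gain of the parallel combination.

Parallel: G_eq = G1 + G2. DC gain = G1(0) + G2(0) = 2/8 + 2/10 = 0.25 + 0.2 = 0.45.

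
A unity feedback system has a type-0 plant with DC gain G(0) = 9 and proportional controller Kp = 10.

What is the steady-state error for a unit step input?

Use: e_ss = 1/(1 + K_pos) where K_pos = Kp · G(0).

K_pos = Kp · G(0) = 10 × 9 = 90. e_ss = 1/(1 + 90) = 0.0110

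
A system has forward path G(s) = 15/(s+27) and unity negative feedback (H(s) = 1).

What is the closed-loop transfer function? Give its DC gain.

T(s) = G/(1+GH) = [15/(s+27)] / [1 + 15/(s+27)] = 15/(s+27+15) = 15/(s+42). DC gain = 15/42 = 0.3571.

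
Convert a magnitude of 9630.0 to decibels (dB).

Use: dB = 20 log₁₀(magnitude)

dB = 20 log₁₀(9630.0) = 79.7 dB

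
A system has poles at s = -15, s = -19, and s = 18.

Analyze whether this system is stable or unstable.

Pole(s) at s = 18 are not in the left half-plane. System is unstable.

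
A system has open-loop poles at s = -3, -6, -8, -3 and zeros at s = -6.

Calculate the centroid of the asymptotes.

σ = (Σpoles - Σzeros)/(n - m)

σ = (Σpoles - Σzeros)/(n - m) = (-20 - (-6))/(4 - 1) = -14/3 = -4.67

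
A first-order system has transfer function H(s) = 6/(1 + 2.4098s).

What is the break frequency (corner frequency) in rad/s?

Corner frequency = 1/τ = 1/2.4098 = 0.415 rad/s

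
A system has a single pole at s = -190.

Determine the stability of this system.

Pole at s = -190 is in the left half-plane. Stable.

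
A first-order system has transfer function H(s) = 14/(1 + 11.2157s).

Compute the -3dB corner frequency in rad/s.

Corner frequency = 1/τ = 1/11.2157 = 0.089 rad/s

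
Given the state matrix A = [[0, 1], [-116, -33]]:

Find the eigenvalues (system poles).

det(A - λI) = λ² - (-33)λ + 116 = (λ - (-29))(λ - (-4)). Eigenvalues: -29, -4.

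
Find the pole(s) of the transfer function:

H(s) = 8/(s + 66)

Pole is where denominator = 0: s + 66 = 0, so s = -66.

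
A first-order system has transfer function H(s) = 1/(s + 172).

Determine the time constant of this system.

For H(s) = 1/(s + 1/τ), the pole is at -1/τ = -172, so τ = 1/172 = 0.0058 s.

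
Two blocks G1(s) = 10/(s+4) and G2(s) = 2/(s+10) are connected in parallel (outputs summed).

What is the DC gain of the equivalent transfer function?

Parallel: G_eq = G1 + G2. DC gain = G1(0) + G2(0) = 10/4 + 2/10 = 2.5 + 0.2 = 2.7.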